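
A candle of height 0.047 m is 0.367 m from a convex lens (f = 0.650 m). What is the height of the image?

0.108 m

1/d_i = 1/f − 1/d_o = 1/(0.6500) − 1/(0.367) = -1.186, so d_i = -0.8429 m.
m = −d_i/d_o = +2.297.
|h_i| = |m|·h_o = 2.297 × 0.047 = 0.108 m. The image is virtual, upright and enlarged, on the same side as the object.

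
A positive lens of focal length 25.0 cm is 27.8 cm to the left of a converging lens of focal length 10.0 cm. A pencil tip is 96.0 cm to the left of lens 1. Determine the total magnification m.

m = -0.220

Lens 1: 1/d_i1 = 1/(25.0) − 1/(96.0) = 0.02958, so d_i1 = 33.80 cm; m₁ = −d_i1/d_o1 = -0.3521.
d_o2 = 27.8 − (33.80) = -6.000 cm (virtual object).
Lens 2: 1/d_i2 = 1/(10.0) − 1/(-6.000) = 0.2667, so d_i2 = 3.750 cm; m₂ = −d_i2/d_o2 = +0.6250.
m = m₁·m₂ = (-0.3521)(+0.6250) = -0.220.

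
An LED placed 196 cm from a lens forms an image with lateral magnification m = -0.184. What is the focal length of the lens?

m = −d_i/d_o ⇒ d_i = −m·d_o = −(-0.184)·(196) = 36.06 cm.
1/f = 1/d_o + 1/d_i = 1/(196) + 1/(36.06) = 0.03283, so f = 30.5 cm.
Since f is positive, the lens is converging.

f = 30.5 cm (converging)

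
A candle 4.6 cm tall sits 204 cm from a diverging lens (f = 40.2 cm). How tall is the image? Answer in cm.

For a diverging lens, f = -40.2 cm.
1/d_i = 1/f − 1/d_o = 1/(-40.20) − 1/(204) = -0.02978, so d_i = -33.58 cm.
m = −d_i/d_o = +0.1646.
|h_i| = |m|·h_o = 0.1646 × 4.6 = 0.757 cm. The image is virtual, upright and reduced, on the same side as the object.

0.757 cm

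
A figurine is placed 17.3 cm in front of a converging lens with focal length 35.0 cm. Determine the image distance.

34.2 cm

Thin-lens equation: 1/d_i = 1/f − 1/d_o = 1/(35.00) − 1/(17.3) = 0.02857 − 0.05780 = -0.02923, so d_i = -34.2 cm.
The image is virtual, upright and enlarged, on the same side as the object.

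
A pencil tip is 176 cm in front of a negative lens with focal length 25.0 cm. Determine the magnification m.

For a negative lens, f = -25.0 cm.
1/d_i = 1/f − 1/d_o = 1/(-25.00) − 1/(176) = -0.04568, so d_i = -21.89 cm.
m = −d_i/d_o = −(-21.89)/(176) = +0.124.
The image is virtual, upright and reduced, on the same side as the object.

m = +0.124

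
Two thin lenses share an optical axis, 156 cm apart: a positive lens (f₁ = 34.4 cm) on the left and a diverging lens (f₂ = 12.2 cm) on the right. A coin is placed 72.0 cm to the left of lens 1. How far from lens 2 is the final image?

10.7 cm

Lens 1: 1/d_i1 = 1/f₁ − 1/d_o1 = 1/(34.4) − 1/(72.0) = 0.01518, so d_i1 = 65.87 cm.
The intermediate image is 65.87 cm to the right of lens 1, which is 156 − (65.87) = 90.13 cm to the left of lens 2, so d_o2 = +90.13 cm.
Lens 2 is diverging, so f₂ = −12.2 cm.
Lens 2: 1/d_i2 = 1/f₂ − 1/d_o2 = 1/(-12.2) − 1/(90.13) = -0.09306, so d_i2 = -10.7 cm.
The final image is virtual, 10.7 cm to the left of lens 2 (overall magnification ≈ -0.11).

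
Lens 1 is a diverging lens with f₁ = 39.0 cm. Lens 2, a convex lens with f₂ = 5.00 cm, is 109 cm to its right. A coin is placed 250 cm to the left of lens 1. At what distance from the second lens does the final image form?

5.18 cm

Lens 1 is diverging, so f₁ = −39.0 cm.
Lens 1: 1/d_i1 = 1/f₁ − 1/d_o1 = 1/(-39.0) − 1/(250) = -0.02964, so d_i1 = -33.74 cm.
The intermediate image is 33.74 cm to the left of lens 1 (virtual), which is 109 − (-33.74) = 142.7 cm to the left of lens 2, so d_o2 = +142.7 cm.
Lens 2: 1/d_i2 = 1/f₂ − 1/d_o2 = 1/(5.00) − 1/(142.7) = 0.1930, so d_i2 = 5.18 cm.
The final image is real, 5.18 cm to the right of lens 2 (overall magnification ≈ -0.0049).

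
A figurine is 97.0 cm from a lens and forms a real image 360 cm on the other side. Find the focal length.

Real image ⇒ d_i = +360 cm.
1/f = 1/d_o + 1/d_i = 1/(97.0) + 1/(360) = 0.01309, so f = 76.4 cm.
Since f is positive, the lens is converging.

f = 76.4 cm (converging)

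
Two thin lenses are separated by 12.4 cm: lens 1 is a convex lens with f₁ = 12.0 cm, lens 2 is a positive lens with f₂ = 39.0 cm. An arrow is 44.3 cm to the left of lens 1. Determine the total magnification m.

m = -0.337

Lens 1: 1/d_i1 = 1/(12.0) − 1/(44.3) = 0.06076, so d_i1 = 16.46 cm; m₁ = −d_i1/d_o1 = -0.3716.
d_o2 = 12.4 − (16.46) = -4.060 cm (virtual object).
Lens 2: 1/d_i2 = 1/(39.0) − 1/(-4.060) = 0.2719, so d_i2 = 3.677 cm; m₂ = −d_i2/d_o2 = +0.9057.
m = m₁·m₂ = (-0.3716)(+0.9057) = -0.337.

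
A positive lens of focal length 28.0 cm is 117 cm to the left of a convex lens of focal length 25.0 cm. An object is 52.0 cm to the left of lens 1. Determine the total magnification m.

m = +0.931

Lens 1: 1/d_i1 = 1/(28.0) − 1/(52.0) = 0.01648, so d_i1 = 60.67 cm; m₁ = −d_i1/d_o1 = -1.167.
d_o2 = 117 − (60.67) = 56.33 cm.
Lens 2: 1/d_i2 = 1/(25.0) − 1/(56.33) = 0.02225, so d_i2 = 44.95 cm; m₂ = −d_i2/d_o2 = -0.7980.
m = m₁·m₂ = (-1.167)(-0.7980) = +0.931.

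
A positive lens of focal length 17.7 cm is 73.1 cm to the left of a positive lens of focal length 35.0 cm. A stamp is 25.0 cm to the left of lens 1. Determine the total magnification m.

Lens 1: 1/d_i1 = 1/(17.7) − 1/(25.0) = 0.01650, so d_i1 = 60.62 cm; m₁ = −d_i1/d_o1 = -2.425.
d_o2 = 73.1 − (60.62) = 12.48 cm.
Lens 2: 1/d_i2 = 1/(35.0) − 1/(12.48) = -0.05156, so d_i2 = -19.40 cm; m₂ = −d_i2/d_o2 = +1.554.
m = m₁·m₂ = (-2.425)(+1.554) = -3.77.

m = -3.77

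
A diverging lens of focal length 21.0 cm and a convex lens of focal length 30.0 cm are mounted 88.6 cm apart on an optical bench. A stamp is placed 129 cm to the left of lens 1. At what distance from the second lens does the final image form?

Lens 1 is diverging, so f₁ = −21.0 cm.
Lens 1: 1/d_i1 = 1/f₁ − 1/d_o1 = 1/(-21.0) − 1/(129) = -0.05537, so d_i1 = -18.06 cm.
The intermediate image is 18.06 cm to the left of lens 1 (virtual), which is 88.6 − (-18.06) = 106.7 cm to the left of lens 2, so d_o2 = +106.7 cm.
Lens 2: 1/d_i2 = 1/f₂ − 1/d_o2 = 1/(30.0) − 1/(106.7) = 0.02396, so d_i2 = 41.7 cm.
The final image is real, 41.7 cm to the right of lens 2 (overall magnification ≈ -0.055).

41.7 cm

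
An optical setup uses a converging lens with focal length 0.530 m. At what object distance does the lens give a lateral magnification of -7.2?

0.604 m

m = −d_i/d_o ⇒ d_i = −m·d_o.
1/f = 1/d_o + 1/d_i = 1/d_o − 1/(m·d_o) = (1 − 1/m)/d_o, so d_o = f(1 − 1/m) = (0.5300)(1 − 1/(-7.2)) = 0.604 m.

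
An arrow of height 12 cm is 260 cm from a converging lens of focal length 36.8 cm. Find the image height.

1.98 cm

1/d_i = 1/f − 1/d_o = 1/(36.80) − 1/(260) = 0.02333, so d_i = 42.87 cm.
m = −d_i/d_o = -0.1649.
|h_i| = |m|·h_o = 0.1649 × 12 = 1.98 cm. The image is real, inverted and reduced, on the far side of the lens.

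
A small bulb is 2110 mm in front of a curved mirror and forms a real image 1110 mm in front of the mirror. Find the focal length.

Real image ⇒ d_i = +1110 mm.
1/f = 1/d_o + 1/d_i = 1/(2110) + 1/(1110) = 0.001375, so f = 727 mm.
Since f is positive, the curved mirror is concave.

f = 727 mm (concave)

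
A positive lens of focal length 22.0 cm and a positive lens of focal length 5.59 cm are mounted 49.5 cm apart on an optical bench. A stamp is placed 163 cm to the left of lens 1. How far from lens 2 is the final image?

7.28 cm

Lens 1: 1/d_i1 = 1/f₁ − 1/d_o1 = 1/(22.0) − 1/(163) = 0.03932, so d_i1 = 25.43 cm.
The intermediate image is 25.43 cm to the right of lens 1, which is 49.5 − (25.43) = 24.07 cm to the left of lens 2, so d_o2 = +24.07 cm.
Lens 2: 1/d_i2 = 1/f₂ − 1/d_o2 = 1/(5.59) − 1/(24.07) = 0.1373, so d_i2 = 7.28 cm.
The final image is real, 7.28 cm to the right of lens 2 (overall magnification ≈ 0.047).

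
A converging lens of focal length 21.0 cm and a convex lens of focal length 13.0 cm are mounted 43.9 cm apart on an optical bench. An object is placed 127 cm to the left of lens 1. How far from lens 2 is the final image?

42.4 cm

Lens 1: 1/d_i1 = 1/f₁ − 1/d_o1 = 1/(21.0) − 1/(127) = 0.03975, so d_i1 = 25.16 cm.
The intermediate image is 25.16 cm to the right of lens 1, which is 43.9 − (25.16) = 18.74 cm to the left of lens 2, so d_o2 = +18.74 cm.
Lens 2: 1/d_i2 = 1/f₂ − 1/d_o2 = 1/(13.0) − 1/(18.74) = 0.02356, so d_i2 = 42.4 cm.
The final image is real, 42.4 cm to the right of lens 2 (overall magnification ≈ 0.45).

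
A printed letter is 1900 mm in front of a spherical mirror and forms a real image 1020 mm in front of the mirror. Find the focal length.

Real image ⇒ d_i = +1020 mm.
1/f = 1/d_o + 1/d_i = 1/(1900) + 1/(1020) = 0.001507, so f = 664 mm.
Since f is positive, the spherical mirror is concave.

f = 664 mm (concave)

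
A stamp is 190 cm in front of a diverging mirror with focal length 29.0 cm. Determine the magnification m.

For a diverging mirror, f = -29.0 cm.
1/d_i = 1/f − 1/d_o = 1/(-29.00) − 1/(190) = -0.03975, so d_i = -25.16 cm.
m = −d_i/d_o = −(-25.16)/(190) = +0.132.
The image is virtual, upright and reduced, behind the mirror.

m = +0.132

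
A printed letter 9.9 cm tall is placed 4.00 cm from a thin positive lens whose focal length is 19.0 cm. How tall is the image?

1/d_i = 1/f − 1/d_o = 1/(19.00) − 1/(4.00) = -0.1974, so d_i = -5.067 cm.
m = −d_i/d_o = +1.267.
|h_i| = |m|·h_o = 1.267 × 9.9 = 12.5 cm. The image is virtual, upright and enlarged, on the same side as the object.

12.5 cm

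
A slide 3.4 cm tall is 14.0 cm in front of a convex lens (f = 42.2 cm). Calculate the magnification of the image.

1/d_i = 1/f − 1/d_o = 1/(42.20) − 1/(14.0) = -0.04773, so d_i = -20.95 cm.
m = −d_i/d_o = −(-20.95)/(14.0) = +1.50.
The image is virtual, upright and enlarged, on the same side as the object.

m = +1.50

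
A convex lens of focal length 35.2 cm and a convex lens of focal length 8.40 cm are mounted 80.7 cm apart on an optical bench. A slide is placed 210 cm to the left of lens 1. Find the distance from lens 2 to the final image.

10.8 cm

Lens 1: 1/d_i1 = 1/f₁ − 1/d_o1 = 1/(35.2) − 1/(210) = 0.02365, so d_i1 = 42.29 cm.
The intermediate image is 42.29 cm to the right of lens 1, which is 80.7 − (42.29) = 38.41 cm to the left of lens 2, so d_o2 = +38.41 cm.
Lens 2: 1/d_i2 = 1/f₂ − 1/d_o2 = 1/(8.40) − 1/(38.41) = 0.09301, so d_i2 = 10.8 cm.
The final image is real, 10.8 cm to the right of lens 2 (overall magnification ≈ 0.056).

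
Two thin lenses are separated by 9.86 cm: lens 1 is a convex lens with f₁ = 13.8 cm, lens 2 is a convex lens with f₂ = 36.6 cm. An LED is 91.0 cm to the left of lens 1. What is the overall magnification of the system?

m = -0.152

Lens 1: 1/d_i1 = 1/(13.8) − 1/(91.0) = 0.06147, so d_i1 = 16.27 cm; m₁ = −d_i1/d_o1 = -0.1788.
d_o2 = 9.86 − (16.27) = -6.410 cm (virtual object).
Lens 2: 1/d_i2 = 1/(36.6) − 1/(-6.410) = 0.1833, so d_i2 = 5.455 cm; m₂ = −d_i2/d_o2 = +0.8510.
m = m₁·m₂ = (-0.1788)(+0.8510) = -0.152.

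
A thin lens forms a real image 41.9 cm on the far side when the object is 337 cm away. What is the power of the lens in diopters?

P = +2.68 D

d_i = +41.9 cm.
1/f = 1/d_o + 1/d_i = 1/(337) + 1/(41.9) = 0.02683 cm⁻¹.
f = 37.27 cm = 0.3727 m, so P = 1/f = +2.68 D.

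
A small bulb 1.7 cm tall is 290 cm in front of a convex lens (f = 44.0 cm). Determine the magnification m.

1/d_i = 1/f − 1/d_o = 1/(44.00) − 1/(290) = 0.01928, so d_i = 51.87 cm.
m = −d_i/d_o = −(51.87)/(290) = -0.179.
The image is real, inverted and reduced, on the far side of the lens.

m = -0.179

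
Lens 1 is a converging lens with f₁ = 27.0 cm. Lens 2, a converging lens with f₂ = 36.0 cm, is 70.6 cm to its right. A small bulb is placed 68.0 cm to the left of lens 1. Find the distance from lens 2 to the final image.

91.3 cm

Lens 1: 1/d_i1 = 1/f₁ − 1/d_o1 = 1/(27.0) − 1/(68.0) = 0.02233, so d_i1 = 44.78 cm.
The intermediate image is 44.78 cm to the right of lens 1, which is 70.6 − (44.78) = 25.82 cm to the left of lens 2, so d_o2 = +25.82 cm.
Lens 2: 1/d_i2 = 1/f₂ − 1/d_o2 = 1/(36.0) − 1/(25.82) = -0.01095, so d_i2 = -91.3 cm.
The final image is virtual, 91.3 cm to the left of lens 2 (overall magnification ≈ -2.3).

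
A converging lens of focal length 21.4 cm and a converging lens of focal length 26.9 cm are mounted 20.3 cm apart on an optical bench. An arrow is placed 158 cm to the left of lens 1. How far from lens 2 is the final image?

Lens 1: 1/d_i1 = 1/f₁ − 1/d_o1 = 1/(21.4) − 1/(158) = 0.04040, so d_i1 = 24.75 cm.
The intermediate image is 24.75 cm to the right of lens 1, which lies 4.450 cm to the right of lens 2 — a virtual object — so d_o2 = −4.450 cm.
Lens 2: 1/d_i2 = 1/f₂ − 1/d_o2 = 1/(26.9) − 1/(-4.450) = 0.2619, so d_i2 = 3.82 cm.
The final image is real, 3.82 cm to the right of lens 2 (overall magnification ≈ -0.13).

3.82 cm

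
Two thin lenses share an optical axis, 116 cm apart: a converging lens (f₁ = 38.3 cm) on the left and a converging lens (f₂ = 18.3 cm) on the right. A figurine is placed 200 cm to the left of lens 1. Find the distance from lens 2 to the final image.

25.0 cm

Lens 1: 1/d_i1 = 1/f₁ − 1/d_o1 = 1/(38.3) − 1/(200) = 0.02111, so d_i1 = 47.37 cm.
The intermediate image is 47.37 cm to the right of lens 1, which is 116 − (47.37) = 68.63 cm to the left of lens 2, so d_o2 = +68.63 cm.
Lens 2: 1/d_i2 = 1/f₂ − 1/d_o2 = 1/(18.3) − 1/(68.63) = 0.04007, so d_i2 = 25.0 cm.
The final image is real, 25.0 cm to the right of lens 2 (overall magnification ≈ 0.086).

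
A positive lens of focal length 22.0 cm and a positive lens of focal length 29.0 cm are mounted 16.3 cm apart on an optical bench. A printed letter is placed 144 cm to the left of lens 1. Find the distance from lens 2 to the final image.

Lens 1: 1/d_i1 = 1/f₁ − 1/d_o1 = 1/(22.0) − 1/(144) = 0.03851, so d_i1 = 25.97 cm.
The intermediate image is 25.97 cm to the right of lens 1, which lies 9.670 cm to the right of lens 2 — a virtual object — so d_o2 = −9.670 cm.
Lens 2: 1/d_i2 = 1/f₂ − 1/d_o2 = 1/(29.0) − 1/(-9.670) = 0.1379, so d_i2 = 7.25 cm.
The final image is real, 7.25 cm to the right of lens 2 (overall magnification ≈ -0.14).

7.25 cm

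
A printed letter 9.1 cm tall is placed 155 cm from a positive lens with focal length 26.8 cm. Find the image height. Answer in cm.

1.90 cm

1/d_i = 1/f − 1/d_o = 1/(26.80) − 1/(155) = 0.03086, so d_i = 32.40 cm.
m = −d_i/d_o = -0.2090.
|h_i| = |m|·h_o = 0.2090 × 9.1 = 1.90 cm. The image is real, inverted and reduced, on the far side of the lens.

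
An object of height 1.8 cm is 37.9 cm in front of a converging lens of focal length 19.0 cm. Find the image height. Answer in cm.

1.81 cm

1/d_i = 1/f − 1/d_o = 1/(19.00) − 1/(37.9) = 0.02625, so d_i = 38.10 cm.
m = −d_i/d_o = -1.005.
|h_i| = |m|·h_o = 1.005 × 1.8 = 1.81 cm. The image is real, inverted and enlarged, on the far side of the lens.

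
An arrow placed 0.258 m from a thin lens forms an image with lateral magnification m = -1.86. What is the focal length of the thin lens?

f = 0.168 m (converging)

m = −d_i/d_o ⇒ d_i = −m·d_o = −(-1.86)·(0.258) = 0.4799 m.
1/f = 1/d_o + 1/d_i = 1/(0.258) + 1/(0.4799) = 5.960, so f = 0.168 m.
Since f is positive, the thin lens is converging.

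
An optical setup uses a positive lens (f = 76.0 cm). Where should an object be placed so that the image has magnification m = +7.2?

65.4 cm

m = −d_i/d_o ⇒ d_i = −m·d_o.
1/f = 1/d_o + 1/d_i = 1/d_o − 1/(m·d_o) = (1 − 1/m)/d_o, so d_o = f(1 − 1/m) = (76.00)(1 − 1/(+7.2)) = 65.4 cm.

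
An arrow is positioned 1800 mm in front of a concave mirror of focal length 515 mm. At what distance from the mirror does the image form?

Mirror equation: 1/v = 1/f − 1/u = 1/(515.0) − 1/(1800) = 0.001942 − 0.0005556 = 0.001386, so v = 721 mm.
The image is real, inverted and reduced, in front of the mirror.

721 mm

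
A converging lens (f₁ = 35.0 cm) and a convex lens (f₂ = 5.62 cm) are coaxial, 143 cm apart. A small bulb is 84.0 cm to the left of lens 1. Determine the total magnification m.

m = +0.0519

Lens 1: 1/d_i1 = 1/(35.0) − 1/(84.0) = 0.01667, so d_i1 = 60.00 cm; m₁ = −d_i1/d_o1 = -0.7143.
d_o2 = 143 − (60.00) = 83.00 cm.
Lens 2: 1/d_i2 = 1/(5.62) − 1/(83.00) = 0.1659, so d_i2 = 6.028 cm; m₂ = −d_i2/d_o2 = -0.07263.
m = m₁·m₂ = (-0.7143)(-0.07263) = +0.0519.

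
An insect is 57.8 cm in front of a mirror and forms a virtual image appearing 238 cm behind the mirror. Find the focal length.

f = 76.3 cm (concave)

Virtual image ⇒ d_i = −238 cm.
1/f = 1/d_o + 1/d_i = 1/(57.8) + 1/(-238) = 0.01310, so f = 76.3 cm.
Since f is positive, the mirror is concave.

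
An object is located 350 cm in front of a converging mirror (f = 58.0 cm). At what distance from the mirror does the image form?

Mirror equation: 1/v = 1/f − 1/u = 1/(58.00) − 1/(350) = 0.01724 − 0.002857 = 0.01438, so v = 69.5 cm.
The image is real, inverted and reduced, in front of the mirror.

69.5 cm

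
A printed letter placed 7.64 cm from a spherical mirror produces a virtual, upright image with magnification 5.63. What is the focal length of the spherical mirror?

f = 9.29 cm (concave)

m = −d_i/d_o ⇒ d_i = −m·d_o = −(+5.63)·(7.64) = -43.01 cm.
1/f = 1/d_o + 1/d_i = 1/(7.64) + 1/(-43.01) = 0.1076, so f = 9.29 cm.
Since f is positive, the spherical mirror is concave.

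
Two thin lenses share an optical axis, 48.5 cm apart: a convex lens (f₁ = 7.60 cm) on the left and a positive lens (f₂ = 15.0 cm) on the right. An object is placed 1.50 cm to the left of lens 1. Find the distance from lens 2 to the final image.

Lens 1: 1/d_i1 = 1/f₁ − 1/d_o1 = 1/(7.60) − 1/(1.50) = -0.5351, so d_i1 = -1.869 cm.
The intermediate image is 1.869 cm to the left of lens 1 (virtual), which is 48.5 − (-1.869) = 50.37 cm to the left of lens 2, so d_o2 = +50.37 cm.
Lens 2: 1/d_i2 = 1/f₂ − 1/d_o2 = 1/(15.0) − 1/(50.37) = 0.04681, so d_i2 = 21.4 cm.
The final image is real, 21.4 cm to the right of lens 2 (overall magnification ≈ -0.53).

21.4 cm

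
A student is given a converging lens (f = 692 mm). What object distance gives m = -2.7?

948 mm

m = −d_i/d_o ⇒ d_i = −m·d_o.
1/f = 1/d_o + 1/d_i = 1/d_o − 1/(m·d_o) = (1 − 1/m)/d_o, so d_o = f(1 − 1/m) = (692.0)(1 − 1/(-2.7)) = 948 mm.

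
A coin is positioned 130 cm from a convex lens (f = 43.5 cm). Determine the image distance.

Thin-lens equation: 1/d_i = 1/f − 1/d_o = 1/(43.50) − 1/(130) = 0.02299 − 0.007692 = 0.01530, so d_i = 65.4 cm.
The image is real, inverted and reduced, on the far side of the lens.

65.4 cm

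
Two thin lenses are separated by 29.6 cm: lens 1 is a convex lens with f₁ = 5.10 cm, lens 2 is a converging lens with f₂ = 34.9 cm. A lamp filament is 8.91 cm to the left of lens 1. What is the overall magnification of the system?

m = -2.71

Lens 1: 1/d_i1 = 1/(5.10) − 1/(8.91) = 0.08384, so d_i1 = 11.93 cm; m₁ = −d_i1/d_o1 = -1.339.
d_o2 = 29.6 − (11.93) = 17.67 cm.
Lens 2: 1/d_i2 = 1/(34.9) − 1/(17.67) = -0.02794, so d_i2 = -35.79 cm; m₂ = −d_i2/d_o2 = +2.026.
m = m₁·m₂ = (-1.339)(+2.026) = -2.71.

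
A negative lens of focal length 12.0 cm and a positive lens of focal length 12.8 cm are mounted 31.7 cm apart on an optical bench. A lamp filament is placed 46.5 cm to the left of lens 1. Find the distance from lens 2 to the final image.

18.6 cm

Lens 1 is diverging, so f₁ = −12.0 cm.
Lens 1: 1/d_i1 = 1/f₁ − 1/d_o1 = 1/(-12.0) − 1/(46.5) = -0.1048, so d_i1 = -9.538 cm.
The intermediate image is 9.538 cm to the left of lens 1 (virtual), which is 31.7 − (-9.538) = 41.24 cm to the left of lens 2, so d_o2 = +41.24 cm.
Lens 2: 1/d_i2 = 1/f₂ − 1/d_o2 = 1/(12.8) − 1/(41.24) = 0.05388, so d_i2 = 18.6 cm.
The final image is real, 18.6 cm to the right of lens 2 (overall magnification ≈ -0.092).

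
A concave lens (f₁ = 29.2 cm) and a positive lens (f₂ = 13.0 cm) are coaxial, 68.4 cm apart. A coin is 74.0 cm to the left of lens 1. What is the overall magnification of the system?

f₁ = −29.2 cm (diverging).
Lens 1: 1/d_i1 = 1/(-29.2) − 1/(74.0) = -0.04776, so d_i1 = -20.94 cm; m₁ = −d_i1/d_o1 = +0.2830.
d_o2 = 68.4 − (-20.94) = 89.34 cm.
Lens 2: 1/d_i2 = 1/(13.0) − 1/(89.34) = 0.06573, so d_i2 = 15.21 cm; m₂ = −d_i2/d_o2 = -0.1703.
m = m₁·m₂ = (+0.2830)(-0.1703) = -0.0482.

m = -0.0482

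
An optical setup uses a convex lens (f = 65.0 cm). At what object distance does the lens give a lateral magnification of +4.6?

m = −d_i/d_o ⇒ d_i = −m·d_o.
1/f = 1/d_o + 1/d_i = 1/d_o − 1/(m·d_o) = (1 − 1/m)/d_o, so d_o = f(1 − 1/m) = (65.00)(1 − 1/(+4.6)) = 50.9 cm.

50.9 cm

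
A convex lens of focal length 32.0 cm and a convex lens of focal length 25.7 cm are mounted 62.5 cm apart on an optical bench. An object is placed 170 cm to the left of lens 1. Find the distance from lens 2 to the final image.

Lens 1: 1/d_i1 = 1/f₁ − 1/d_o1 = 1/(32.0) − 1/(170) = 0.02537, so d_i1 = 39.42 cm.
The intermediate image is 39.42 cm to the right of lens 1, which is 62.5 − (39.42) = 23.08 cm to the left of lens 2, so d_o2 = +23.08 cm.
Lens 2: 1/d_i2 = 1/f₂ − 1/d_o2 = 1/(25.7) − 1/(23.08) = -0.004417, so d_i2 = -226 cm.
The final image is virtual, 226 cm to the left of lens 2 (overall magnification ≈ -2.3).

226 cm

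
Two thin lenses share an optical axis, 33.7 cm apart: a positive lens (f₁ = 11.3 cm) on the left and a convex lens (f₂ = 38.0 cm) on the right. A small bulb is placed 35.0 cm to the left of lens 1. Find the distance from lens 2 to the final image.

Lens 1: 1/d_i1 = 1/f₁ − 1/d_o1 = 1/(11.3) − 1/(35.0) = 0.05992, so d_i1 = 16.69 cm.
The intermediate image is 16.69 cm to the right of lens 1, which is 33.7 − (16.69) = 17.01 cm to the left of lens 2, so d_o2 = +17.01 cm.
Lens 2: 1/d_i2 = 1/f₂ − 1/d_o2 = 1/(38.0) − 1/(17.01) = -0.03247, so d_i2 = -30.8 cm.
The final image is virtual, 30.8 cm to the left of lens 2 (overall magnification ≈ -0.86).

30.8 cm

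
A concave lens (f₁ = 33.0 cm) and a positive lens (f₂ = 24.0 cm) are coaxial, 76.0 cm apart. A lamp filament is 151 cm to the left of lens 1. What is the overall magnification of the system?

m = -0.0544

f₁ = −33.0 cm (diverging).
Lens 1: 1/d_i1 = 1/(-33.0) − 1/(151) = -0.03693, so d_i1 = -27.08 cm; m₁ = −d_i1/d_o1 = +0.1793.
d_o2 = 76.0 − (-27.08) = 103.1 cm.
Lens 2: 1/d_i2 = 1/(24.0) − 1/(103.1) = 0.03197, so d_i2 = 31.28 cm; m₂ = −d_i2/d_o2 = -0.3034.
m = m₁·m₂ = (+0.1793)(-0.3034) = -0.0544.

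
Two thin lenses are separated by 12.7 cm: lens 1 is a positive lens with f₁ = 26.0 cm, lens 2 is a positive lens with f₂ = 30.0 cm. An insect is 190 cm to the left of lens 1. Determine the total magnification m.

Lens 1: 1/d_i1 = 1/(26.0) − 1/(190) = 0.03320, so d_i1 = 30.12 cm; m₁ = −d_i1/d_o1 = -0.1585.
d_o2 = 12.7 − (30.12) = -17.42 cm (virtual object).
Lens 2: 1/d_i2 = 1/(30.0) − 1/(-17.42) = 0.09074, so d_i2 = 11.02 cm; m₂ = −d_i2/d_o2 = +0.6326.
m = m₁·m₂ = (-0.1585)(+0.6326) = -0.100.

m = -0.100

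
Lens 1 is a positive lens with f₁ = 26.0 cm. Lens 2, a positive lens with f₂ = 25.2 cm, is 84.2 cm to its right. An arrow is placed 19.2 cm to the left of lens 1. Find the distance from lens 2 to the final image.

30.0 cm

Lens 1: 1/d_i1 = 1/f₁ − 1/d_o1 = 1/(26.0) − 1/(19.2) = -0.01362, so d_i1 = -73.41 cm.
The intermediate image is 73.41 cm to the left of lens 1 (virtual), which is 84.2 − (-73.41) = 157.6 cm to the left of lens 2, so d_o2 = +157.6 cm.
Lens 2: 1/d_i2 = 1/f₂ − 1/d_o2 = 1/(25.2) − 1/(157.6) = 0.03334, so d_i2 = 30.0 cm.
The final image is real, 30.0 cm to the right of lens 2 (overall magnification ≈ -0.73).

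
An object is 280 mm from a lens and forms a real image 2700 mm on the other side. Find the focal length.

f = 254 mm (converging)

Real image ⇒ d_i = +2700 mm.
1/f = 1/d_o + 1/d_i = 1/(280) + 1/(2700) = 0.003942, so f = 254 mm.
Since f is positive, the lens is converging.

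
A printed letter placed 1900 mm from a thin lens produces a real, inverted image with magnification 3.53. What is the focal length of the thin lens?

f = 1480 mm (converging)

m = −d_i/d_o ⇒ d_i = −m·d_o = −(-3.53)·(1900) = 6707 mm.
1/f = 1/d_o + 1/d_i = 1/(1900) + 1/(6707) = 0.0006754, so f = 1480 mm.
Since f is positive, the thin lens is converging.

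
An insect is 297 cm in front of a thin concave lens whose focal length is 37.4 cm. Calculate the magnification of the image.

m = +0.112

For a concave lens, f = -37.4 cm.
1/d_i = 1/f − 1/d_o = 1/(-37.40) − 1/(297) = -0.03010, so d_i = -33.22 cm.
m = −d_i/d_o = −(-33.22)/(297) = +0.112.
The image is virtual, upright and reduced, on the same side as the object.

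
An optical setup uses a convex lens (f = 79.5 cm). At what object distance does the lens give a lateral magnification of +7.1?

68.3 cm

m = −d_i/d_o ⇒ d_i = −m·d_o.
1/f = 1/d_o + 1/d_i = 1/d_o − 1/(m·d_o) = (1 − 1/m)/d_o, so d_o = f(1 − 1/m) = (79.50)(1 − 1/(+7.1)) = 68.3 cm.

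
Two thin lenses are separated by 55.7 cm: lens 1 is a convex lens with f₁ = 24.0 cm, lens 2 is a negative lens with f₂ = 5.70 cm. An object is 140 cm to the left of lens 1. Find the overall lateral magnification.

m = -0.0364

Lens 1: 1/d_i1 = 1/(24.0) − 1/(140) = 0.03452, so d_i1 = 28.97 cm; m₁ = −d_i1/d_o1 = -0.2069.
d_o2 = 55.7 − (28.97) = 26.73 cm.
f₂ = −5.70 cm (diverging).
Lens 2: 1/d_i2 = 1/(-5.70) − 1/(26.73) = -0.2128, so d_i2 = -4.698 cm; m₂ = −d_i2/d_o2 = +0.1758.
m = m₁·m₂ = (-0.2069)(+0.1758) = -0.0364.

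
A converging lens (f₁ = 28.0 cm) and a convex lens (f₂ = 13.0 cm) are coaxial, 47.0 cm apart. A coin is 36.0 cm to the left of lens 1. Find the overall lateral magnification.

Lens 1: 1/d_i1 = 1/(28.0) − 1/(36.0) = 0.007937, so d_i1 = 126.0 cm; m₁ = −d_i1/d_o1 = -3.500.
d_o2 = 47.0 − (126.0) = -79.00 cm (virtual object).
Lens 2: 1/d_i2 = 1/(13.0) − 1/(-79.00) = 0.08958, so d_i2 = 11.16 cm; m₂ = −d_i2/d_o2 = +0.1413.
m = m₁·m₂ = (-3.500)(+0.1413) = -0.495.

m = -0.495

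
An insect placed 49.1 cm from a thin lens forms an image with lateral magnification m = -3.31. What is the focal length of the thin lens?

m = −d_i/d_o ⇒ d_i = −m·d_o = −(-3.31)·(49.1) = 162.5 cm.
1/f = 1/d_o + 1/d_i = 1/(49.1) + 1/(162.5) = 0.02652, so f = 37.7 cm.
Since f is positive, the thin lens is converging.

f = 37.7 cm (converging)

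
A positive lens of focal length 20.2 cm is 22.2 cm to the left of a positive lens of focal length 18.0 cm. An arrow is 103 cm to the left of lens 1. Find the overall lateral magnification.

m = -0.210

Lens 1: 1/d_i1 = 1/(20.2) − 1/(103) = 0.03980, so d_i1 = 25.13 cm; m₁ = −d_i1/d_o1 = -0.2440.
d_o2 = 22.2 − (25.13) = -2.930 cm (virtual object).
Lens 2: 1/d_i2 = 1/(18.0) − 1/(-2.930) = 0.3969, so d_i2 = 2.520 cm; m₂ = −d_i2/d_o2 = +0.8600.
m = m₁·m₂ = (-0.2440)(+0.8600) = -0.210.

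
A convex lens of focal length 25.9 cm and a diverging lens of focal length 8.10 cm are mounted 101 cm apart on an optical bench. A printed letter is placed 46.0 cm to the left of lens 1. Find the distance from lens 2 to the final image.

6.78 cm

Lens 1: 1/d_i1 = 1/f₁ − 1/d_o1 = 1/(25.9) − 1/(46.0) = 0.01687, so d_i1 = 59.27 cm.
The intermediate image is 59.27 cm to the right of lens 1, which is 101 − (59.27) = 41.73 cm to the left of lens 2, so d_o2 = +41.73 cm.
Lens 2 is diverging, so f₂ = −8.10 cm.
Lens 2: 1/d_i2 = 1/f₂ − 1/d_o2 = 1/(-8.10) − 1/(41.73) = -0.1474, so d_i2 = -6.78 cm.
The final image is virtual, 6.78 cm to the left of lens 2 (overall magnification ≈ -0.21).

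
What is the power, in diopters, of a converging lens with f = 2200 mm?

P = +0.455 D

f = 220 cm = 2.20 m.
P = 1/f = 1/(2.20 m) = +0.455 D.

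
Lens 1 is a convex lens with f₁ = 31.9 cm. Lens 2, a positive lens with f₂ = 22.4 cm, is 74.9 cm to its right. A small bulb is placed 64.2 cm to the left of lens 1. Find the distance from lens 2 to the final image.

23.6 cm

Lens 1: 1/d_i1 = 1/f₁ − 1/d_o1 = 1/(31.9) − 1/(64.2) = 0.01577, so d_i1 = 63.40 cm.
The intermediate image is 63.40 cm to the right of lens 1, which is 74.9 − (63.40) = 11.50 cm to the left of lens 2, so d_o2 = +11.50 cm.
Lens 2: 1/d_i2 = 1/f₂ − 1/d_o2 = 1/(22.4) − 1/(11.50) = -0.04231, so d_i2 = -23.6 cm.
The final image is virtual, 23.6 cm to the left of lens 2 (overall magnification ≈ -2.0).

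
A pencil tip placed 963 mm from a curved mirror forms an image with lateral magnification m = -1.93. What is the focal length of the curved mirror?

m = −d_i/d_o ⇒ d_i = −m·d_o = −(-1.93)·(963) = 1859 mm.
1/f = 1/d_o + 1/d_i = 1/(963) + 1/(1859) = 0.001576, so f = 634 mm.
Since f is positive, the curved mirror is concave.

f = 634 mm (concave)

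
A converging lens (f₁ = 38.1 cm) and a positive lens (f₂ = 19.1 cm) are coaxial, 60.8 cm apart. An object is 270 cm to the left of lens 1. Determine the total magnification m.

m = -1.18

Lens 1: 1/d_i1 = 1/(38.1) − 1/(270) = 0.02254, so d_i1 = 44.36 cm; m₁ = −d_i1/d_o1 = -0.1643.
d_o2 = 60.8 − (44.36) = 16.44 cm.
Lens 2: 1/d_i2 = 1/(19.1) − 1/(16.44) = -0.008471, so d_i2 = -118.0 cm; m₂ = −d_i2/d_o2 = +7.180.
m = m₁·m₂ = (-0.1643)(+7.180) = -1.18.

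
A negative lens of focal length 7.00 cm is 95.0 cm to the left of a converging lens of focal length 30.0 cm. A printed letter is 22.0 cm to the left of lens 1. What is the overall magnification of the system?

m = -0.103

f₁ = −7.00 cm (diverging).
Lens 1: 1/d_i1 = 1/(-7.00) − 1/(22.0) = -0.1883, so d_i1 = -5.310 cm; m₁ = −d_i1/d_o1 = +0.2414.
d_o2 = 95.0 − (-5.310) = 100.3 cm.
Lens 2: 1/d_i2 = 1/(30.0) − 1/(100.3) = 0.02336, so d_i2 = 42.80 cm; m₂ = −d_i2/d_o2 = -0.4267.
m = m₁·m₂ = (+0.2414)(-0.4267) = -0.103.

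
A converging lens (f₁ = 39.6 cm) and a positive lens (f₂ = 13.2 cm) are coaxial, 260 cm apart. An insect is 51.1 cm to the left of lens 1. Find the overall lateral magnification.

m = +0.642

Lens 1: 1/d_i1 = 1/(39.6) − 1/(51.1) = 0.005683, so d_i1 = 176.0 cm; m₁ = −d_i1/d_o1 = -3.444.
d_o2 = 260 − (176.0) = 84.00 cm.
Lens 2: 1/d_i2 = 1/(13.2) − 1/(84.00) = 0.06385, so d_i2 = 15.66 cm; m₂ = −d_i2/d_o2 = -0.1864.
m = m₁·m₂ = (-3.444)(-0.1864) = +0.642.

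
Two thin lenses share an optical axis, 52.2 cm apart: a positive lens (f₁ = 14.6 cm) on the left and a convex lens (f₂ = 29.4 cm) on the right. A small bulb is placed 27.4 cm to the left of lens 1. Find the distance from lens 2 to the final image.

Lens 1: 1/d_i1 = 1/f₁ − 1/d_o1 = 1/(14.6) − 1/(27.4) = 0.03200, so d_i1 = 31.25 cm.
The intermediate image is 31.25 cm to the right of lens 1, which is 52.2 − (31.25) = 20.95 cm to the left of lens 2, so d_o2 = +20.95 cm.
Lens 2: 1/d_i2 = 1/f₂ − 1/d_o2 = 1/(29.4) − 1/(20.95) = -0.01372, so d_i2 = -72.9 cm.
The final image is virtual, 72.9 cm to the left of lens 2 (overall magnification ≈ -4.0).

72.9 cm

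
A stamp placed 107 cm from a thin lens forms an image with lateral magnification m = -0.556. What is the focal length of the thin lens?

m = −d_i/d_o ⇒ d_i = −m·d_o = −(-0.556)·(107) = 59.49 cm.
1/f = 1/d_o + 1/d_i = 1/(107) + 1/(59.49) = 0.02616, so f = 38.2 cm.
Since f is positive, the thin lens is converging.

f = 38.2 cm (converging)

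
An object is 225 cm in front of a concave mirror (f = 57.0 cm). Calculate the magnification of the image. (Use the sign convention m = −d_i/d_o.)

m = -0.339

1/d_i = 1/f − 1/d_o = 1/(57.00) − 1/(225) = 0.01310, so d_i = 76.34 cm.
m = −d_i/d_o = −(76.34)/(225) = -0.339.
The image is real, inverted and reduced, in front of the mirror.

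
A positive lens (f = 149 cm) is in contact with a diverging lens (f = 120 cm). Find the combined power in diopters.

P₁ = 1/f₁ = 1/(1.49 m) = +0.6711 D; P₂ = 1/f₂ = 1/(-1.20 m) = -0.8333 D.
For thin lenses in contact, P = P₁ + P₂ = (+0.6711) + (-0.8333) = -0.162 D.

P = -0.162 D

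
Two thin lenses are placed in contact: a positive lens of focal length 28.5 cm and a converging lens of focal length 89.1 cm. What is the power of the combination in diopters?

P = +4.63 D

P₁ = 1/f₁ = 1/(0.285 m) = +3.509 D; P₂ = 1/f₂ = 1/(0.891 m) = +1.122 D.
For thin lenses in contact, P = P₁ + P₂ = (+3.509) + (+1.122) = +4.63 D.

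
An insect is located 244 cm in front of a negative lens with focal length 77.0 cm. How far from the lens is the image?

58.5 cm

For a negative lens, f = -77.0 cm.
Lens equation: 1/q = 1/f − 1/p = 1/(-77.00) − 1/(244) = -0.01299 − 0.004098 = -0.01709, so q = -58.5 cm.
The image is virtual, upright and reduced, on the same side as the object.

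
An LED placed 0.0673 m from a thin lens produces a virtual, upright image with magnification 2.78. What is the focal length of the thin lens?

f = 0.105 m (converging)

m = −d_i/d_o ⇒ d_i = −m·d_o = −(+2.78)·(0.0673) = -0.1871 m.
1/f = 1/d_o + 1/d_i = 1/(0.0673) + 1/(-0.1871) = 9.514, so f = 0.105 m.
Since f is positive, the thin lens is converging.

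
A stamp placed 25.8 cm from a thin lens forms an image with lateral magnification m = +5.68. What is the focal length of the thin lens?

m = −d_i/d_o ⇒ d_i = −m·d_o = −(+5.68)·(25.8) = -146.5 cm.
1/f = 1/d_o + 1/d_i = 1/(25.8) + 1/(-146.5) = 0.03193, so f = 31.3 cm.
Since f is positive, the thin lens is converging.

f = 31.3 cm (converging)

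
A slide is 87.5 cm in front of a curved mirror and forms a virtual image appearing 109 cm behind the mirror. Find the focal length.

Virtual image ⇒ d_i = −109 cm.
1/f = 1/d_o + 1/d_i = 1/(87.5) + 1/(-109) = 0.002254, so f = 444 cm.
Since f is positive, the curved mirror is concave.

f = 444 cm (concave)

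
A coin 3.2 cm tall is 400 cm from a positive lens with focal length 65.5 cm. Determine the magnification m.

1/d_i = 1/f − 1/d_o = 1/(65.50) − 1/(400) = 0.01277, so d_i = 78.33 cm.
m = −d_i/d_o = −(78.33)/(400) = -0.196.
The image is real, inverted and reduced, on the far side of the lens.

m = -0.196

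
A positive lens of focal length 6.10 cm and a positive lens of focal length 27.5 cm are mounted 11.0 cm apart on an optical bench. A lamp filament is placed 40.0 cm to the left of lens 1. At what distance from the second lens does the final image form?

4.41 cm

Lens 1: 1/d_i1 = 1/f₁ − 1/d_o1 = 1/(6.10) − 1/(40.0) = 0.1389, so d_i1 = 7.198 cm.
The intermediate image is 7.198 cm to the right of lens 1, which is 11.0 − (7.198) = 3.802 cm to the left of lens 2, so d_o2 = +3.802 cm.
Lens 2: 1/d_i2 = 1/f₂ − 1/d_o2 = 1/(27.5) − 1/(3.802) = -0.2267, so d_i2 = -4.41 cm.
The final image is virtual, 4.41 cm to the left of lens 2 (overall magnification ≈ -0.21).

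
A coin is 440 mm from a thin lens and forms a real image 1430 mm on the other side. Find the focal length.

Real image ⇒ d_i = +1430 mm.
1/f = 1/d_o + 1/d_i = 1/(440) + 1/(1430) = 0.002972, so f = 336 mm.
Since f is positive, the thin lens is converging.

f = 336 mm (converging)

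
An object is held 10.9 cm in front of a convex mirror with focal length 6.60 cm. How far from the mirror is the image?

For a convex mirror, f = -6.60 cm.
Mirror equation: 1/q = 1/f − 1/p = 1/(-6.600) − 1/(10.9) = -0.1515 − 0.09174 = -0.2433, so q = -4.11 cm.
The image is virtual, upright and reduced, behind the mirror.

4.11 cm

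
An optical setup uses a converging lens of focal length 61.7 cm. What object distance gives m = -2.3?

88.5 cm

m = −d_i/d_o ⇒ d_i = −m·d_o.
1/f = 1/d_o + 1/d_i = 1/d_o − 1/(m·d_o) = (1 − 1/m)/d_o, so d_o = f(1 − 1/m) = (61.70)(1 − 1/(-2.3)) = 88.5 cm.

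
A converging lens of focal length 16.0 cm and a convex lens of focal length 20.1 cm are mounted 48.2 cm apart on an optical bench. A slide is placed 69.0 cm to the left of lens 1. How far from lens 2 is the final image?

Lens 1: 1/d_i1 = 1/f₁ − 1/d_o1 = 1/(16.0) − 1/(69.0) = 0.04801, so d_i1 = 20.83 cm.
The intermediate image is 20.83 cm to the right of lens 1, which is 48.2 − (20.83) = 27.37 cm to the left of lens 2, so d_o2 = +27.37 cm.
Lens 2: 1/d_i2 = 1/f₂ − 1/d_o2 = 1/(20.1) − 1/(27.37) = 0.01321, so d_i2 = 75.7 cm.
The final image is real, 75.7 cm to the right of lens 2 (overall magnification ≈ 0.83).

75.7 cm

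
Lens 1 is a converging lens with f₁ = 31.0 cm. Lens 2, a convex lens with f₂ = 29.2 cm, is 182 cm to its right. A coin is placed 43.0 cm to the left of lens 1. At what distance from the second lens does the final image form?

49.6 cm

Lens 1: 1/d_i1 = 1/f₁ − 1/d_o1 = 1/(31.0) − 1/(43.0) = 0.009002, so d_i1 = 111.1 cm.
The intermediate image is 111.1 cm to the right of lens 1, which is 182 − (111.1) = 70.90 cm to the left of lens 2, so d_o2 = +70.90 cm.
Lens 2: 1/d_i2 = 1/f₂ − 1/d_o2 = 1/(29.2) − 1/(70.90) = 0.02014, so d_i2 = 49.6 cm.
The final image is real, 49.6 cm to the right of lens 2 (overall magnification ≈ 1.8).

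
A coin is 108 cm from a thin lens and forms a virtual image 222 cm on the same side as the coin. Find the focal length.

Virtual image ⇒ d_i = −222 cm.
1/f = 1/d_o + 1/d_i = 1/(108) + 1/(-222) = 0.004755, so f = 210 cm.
Since f is positive, the thin lens is converging.

f = 210 cm (converging)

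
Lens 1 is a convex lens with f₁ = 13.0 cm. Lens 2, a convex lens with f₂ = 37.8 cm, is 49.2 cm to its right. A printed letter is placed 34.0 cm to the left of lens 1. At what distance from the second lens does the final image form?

110 cm

Lens 1: 1/d_i1 = 1/f₁ − 1/d_o1 = 1/(13.0) − 1/(34.0) = 0.04751, so d_i1 = 21.05 cm.
The intermediate image is 21.05 cm to the right of lens 1, which is 49.2 − (21.05) = 28.15 cm to the left of lens 2, so d_o2 = +28.15 cm.
Lens 2: 1/d_i2 = 1/f₂ − 1/d_o2 = 1/(37.8) − 1/(28.15) = -0.009069, so d_i2 = -110 cm.
The final image is virtual, 110 cm to the left of lens 2 (overall magnification ≈ -2.4).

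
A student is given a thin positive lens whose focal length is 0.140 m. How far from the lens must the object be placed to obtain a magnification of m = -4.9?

m = −d_i/d_o ⇒ d_i = −m·d_o.
1/f = 1/d_o + 1/d_i = 1/d_o − 1/(m·d_o) = (1 − 1/m)/d_o, so d_o = f(1 − 1/m) = (0.1400)(1 − 1/(-4.9)) = 0.169 m.

0.169 m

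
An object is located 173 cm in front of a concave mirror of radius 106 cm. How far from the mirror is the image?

f = R/2 = 106/2 = 53.00 cm.
Mirror equation: 1/s_i = 1/f − 1/s_o = 1/(53.00) − 1/(173) = 0.01887 − 0.005780 = 0.01309, so s_i = 76.4 cm.
The image is real, inverted and reduced, in front of the mirror.

76.4 cm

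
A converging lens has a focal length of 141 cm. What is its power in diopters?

P = +0.709 D

f = 141 cm = 1.41 m.
P = 1/f = 1/(1.41 m) = +0.709 D.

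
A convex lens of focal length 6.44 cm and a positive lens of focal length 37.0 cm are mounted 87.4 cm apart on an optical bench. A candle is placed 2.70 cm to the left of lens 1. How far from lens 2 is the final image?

Lens 1: 1/d_i1 = 1/f₁ − 1/d_o1 = 1/(6.44) − 1/(2.70) = -0.2151, so d_i1 = -4.649 cm.
The intermediate image is 4.649 cm to the left of lens 1 (virtual), which is 87.4 − (-4.649) = 92.05 cm to the left of lens 2, so d_o2 = +92.05 cm.
Lens 2: 1/d_i2 = 1/f₂ − 1/d_o2 = 1/(37.0) − 1/(92.05) = 0.01616, so d_i2 = 61.9 cm.
The final image is real, 61.9 cm to the right of lens 2 (overall magnification ≈ -1.2).

61.9 cm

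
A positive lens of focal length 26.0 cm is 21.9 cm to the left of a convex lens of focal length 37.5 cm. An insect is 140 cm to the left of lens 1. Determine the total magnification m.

Lens 1: 1/d_i1 = 1/(26.0) − 1/(140) = 0.03132, so d_i1 = 31.93 cm; m₁ = −d_i1/d_o1 = -0.2281.
d_o2 = 21.9 − (31.93) = -10.03 cm (virtual object).
Lens 2: 1/d_i2 = 1/(37.5) − 1/(-10.03) = 0.1264, so d_i2 = 7.913 cm; m₂ = −d_i2/d_o2 = +0.7890.
m = m₁·m₂ = (-0.2281)(+0.7890) = -0.180.

m = -0.180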